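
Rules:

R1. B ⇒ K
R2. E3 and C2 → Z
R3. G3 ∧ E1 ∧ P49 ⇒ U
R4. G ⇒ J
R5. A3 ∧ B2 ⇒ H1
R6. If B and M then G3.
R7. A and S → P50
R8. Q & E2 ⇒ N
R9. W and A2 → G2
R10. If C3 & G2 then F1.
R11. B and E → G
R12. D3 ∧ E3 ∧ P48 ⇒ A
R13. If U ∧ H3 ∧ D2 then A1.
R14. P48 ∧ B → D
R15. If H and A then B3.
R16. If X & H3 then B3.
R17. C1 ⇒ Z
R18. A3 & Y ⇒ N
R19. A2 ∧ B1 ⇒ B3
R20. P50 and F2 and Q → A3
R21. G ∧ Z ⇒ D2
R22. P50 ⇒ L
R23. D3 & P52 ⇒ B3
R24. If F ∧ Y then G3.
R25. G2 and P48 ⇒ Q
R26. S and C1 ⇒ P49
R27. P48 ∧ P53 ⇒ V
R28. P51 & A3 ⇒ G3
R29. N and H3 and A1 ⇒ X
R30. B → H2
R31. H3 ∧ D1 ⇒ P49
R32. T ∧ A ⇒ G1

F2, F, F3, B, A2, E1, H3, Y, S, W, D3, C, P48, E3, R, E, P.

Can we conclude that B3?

No

Forward chaining from the given facts derives: K, G2, G, A, D, G3, Q, H2, J, P50, A3, L, N.
Rules concluding B3: R15 needs H; R16 needs X; R19 needs B1; R23 needs P52 — none of these are established.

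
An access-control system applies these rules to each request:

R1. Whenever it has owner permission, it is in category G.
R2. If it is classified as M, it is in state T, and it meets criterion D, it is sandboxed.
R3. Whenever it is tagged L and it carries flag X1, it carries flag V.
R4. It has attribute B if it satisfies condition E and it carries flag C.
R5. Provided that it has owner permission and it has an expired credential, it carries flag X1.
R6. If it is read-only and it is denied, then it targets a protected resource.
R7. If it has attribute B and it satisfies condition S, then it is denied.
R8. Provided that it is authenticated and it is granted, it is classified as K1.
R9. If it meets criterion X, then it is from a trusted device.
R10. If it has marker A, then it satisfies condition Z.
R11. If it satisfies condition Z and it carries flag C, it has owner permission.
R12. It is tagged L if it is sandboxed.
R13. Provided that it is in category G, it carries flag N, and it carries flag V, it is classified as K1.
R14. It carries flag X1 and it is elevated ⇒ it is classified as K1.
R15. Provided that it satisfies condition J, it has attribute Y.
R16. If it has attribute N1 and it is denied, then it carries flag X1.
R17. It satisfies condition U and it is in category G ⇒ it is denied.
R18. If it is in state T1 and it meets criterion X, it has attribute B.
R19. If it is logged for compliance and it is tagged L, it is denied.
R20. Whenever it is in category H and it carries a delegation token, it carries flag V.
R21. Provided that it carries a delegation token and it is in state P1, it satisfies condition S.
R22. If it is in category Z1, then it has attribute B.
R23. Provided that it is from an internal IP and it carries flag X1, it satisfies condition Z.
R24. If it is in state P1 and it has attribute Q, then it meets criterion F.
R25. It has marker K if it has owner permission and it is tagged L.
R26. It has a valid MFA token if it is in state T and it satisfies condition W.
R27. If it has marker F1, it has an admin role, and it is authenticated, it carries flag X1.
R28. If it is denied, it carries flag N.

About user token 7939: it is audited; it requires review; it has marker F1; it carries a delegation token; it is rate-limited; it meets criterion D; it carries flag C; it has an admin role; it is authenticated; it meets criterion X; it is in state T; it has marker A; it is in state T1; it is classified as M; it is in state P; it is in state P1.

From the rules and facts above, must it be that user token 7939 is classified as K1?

By R2 (it is classified as M, it is in state T, it meets criterion D): it is sandboxed.
By R10 (it has marker A): it satisfies condition Z.
By R11 (it satisfies condition Z, it carries flag C): it has owner permission.
By R12 (it is sandboxed): it is tagged L.
By R18 (it is in state T1, it meets criterion X): it has attribute B.
By R21 (it carries a delegation token, it is in state P1): it satisfies condition S.
By R27 (it has marker F1, it has an admin role, it is authenticated): it carries flag X1.
By R1 (it has owner permission): it is in category G.
By R3 (it is tagged L, it carries flag X1): it carries flag V.
By R7 (it has attribute B, it satisfies condition S): it is denied.
By R28 (it is denied): it carries flag N.
By R13 (it is in category G, it carries flag N, it carries flag V): it is classified as K1.

Yes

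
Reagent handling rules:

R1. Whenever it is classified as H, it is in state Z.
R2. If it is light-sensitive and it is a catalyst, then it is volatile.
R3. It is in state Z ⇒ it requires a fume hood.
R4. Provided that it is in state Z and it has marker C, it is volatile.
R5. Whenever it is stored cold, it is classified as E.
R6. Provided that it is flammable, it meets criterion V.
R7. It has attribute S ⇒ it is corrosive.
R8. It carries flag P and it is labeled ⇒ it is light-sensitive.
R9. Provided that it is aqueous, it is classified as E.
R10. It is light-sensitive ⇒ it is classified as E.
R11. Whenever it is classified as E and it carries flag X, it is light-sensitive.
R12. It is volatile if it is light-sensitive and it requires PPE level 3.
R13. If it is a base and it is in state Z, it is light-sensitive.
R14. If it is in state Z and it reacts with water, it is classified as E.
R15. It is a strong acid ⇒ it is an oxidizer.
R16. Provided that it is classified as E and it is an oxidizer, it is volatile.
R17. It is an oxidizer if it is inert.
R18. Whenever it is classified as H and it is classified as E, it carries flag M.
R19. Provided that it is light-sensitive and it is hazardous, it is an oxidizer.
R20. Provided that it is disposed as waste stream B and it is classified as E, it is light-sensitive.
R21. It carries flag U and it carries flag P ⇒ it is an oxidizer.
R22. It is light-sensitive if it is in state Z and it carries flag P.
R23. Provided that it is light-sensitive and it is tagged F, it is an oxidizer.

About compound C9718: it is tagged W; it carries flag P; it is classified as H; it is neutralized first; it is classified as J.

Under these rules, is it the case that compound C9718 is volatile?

No

Forward chaining from the given facts derives: is in state Z, requires a fume hood, is light-sensitive, is classified as E, carries flag M.
Rules concluding "it is volatile": R2 needs "it is a catalyst"; R4 needs "it has marker C"; R12 needs "it requires PPE level 3"; R16 needs "it is an oxidizer" — none of these are established.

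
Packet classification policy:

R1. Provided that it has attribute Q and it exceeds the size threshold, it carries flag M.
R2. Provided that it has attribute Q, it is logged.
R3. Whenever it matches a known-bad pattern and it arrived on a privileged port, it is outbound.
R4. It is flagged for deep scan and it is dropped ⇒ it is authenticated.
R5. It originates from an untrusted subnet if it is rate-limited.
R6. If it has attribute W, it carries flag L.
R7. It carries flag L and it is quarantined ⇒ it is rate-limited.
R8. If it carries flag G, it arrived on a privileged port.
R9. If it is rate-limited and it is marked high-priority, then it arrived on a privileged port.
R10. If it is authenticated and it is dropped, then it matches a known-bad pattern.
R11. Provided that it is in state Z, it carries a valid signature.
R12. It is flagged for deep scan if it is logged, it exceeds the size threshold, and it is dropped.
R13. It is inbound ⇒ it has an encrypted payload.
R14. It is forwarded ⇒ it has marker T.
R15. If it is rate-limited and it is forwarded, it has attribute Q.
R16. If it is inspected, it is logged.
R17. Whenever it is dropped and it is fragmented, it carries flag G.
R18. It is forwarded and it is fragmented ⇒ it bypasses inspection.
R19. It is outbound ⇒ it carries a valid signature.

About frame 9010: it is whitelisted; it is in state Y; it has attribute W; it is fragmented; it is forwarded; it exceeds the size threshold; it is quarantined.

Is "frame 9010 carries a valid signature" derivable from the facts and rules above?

Forward chaining from the given facts derives: carries flag L, is rate-limited, has marker T, has attribute Q, bypasses inspection, carries flag M, is logged, originates from an untrusted subnet.
Rules concluding "it carries a valid signature": R11 needs "it is in state Z"; R19 needs "it is outbound" — none of these are established.

No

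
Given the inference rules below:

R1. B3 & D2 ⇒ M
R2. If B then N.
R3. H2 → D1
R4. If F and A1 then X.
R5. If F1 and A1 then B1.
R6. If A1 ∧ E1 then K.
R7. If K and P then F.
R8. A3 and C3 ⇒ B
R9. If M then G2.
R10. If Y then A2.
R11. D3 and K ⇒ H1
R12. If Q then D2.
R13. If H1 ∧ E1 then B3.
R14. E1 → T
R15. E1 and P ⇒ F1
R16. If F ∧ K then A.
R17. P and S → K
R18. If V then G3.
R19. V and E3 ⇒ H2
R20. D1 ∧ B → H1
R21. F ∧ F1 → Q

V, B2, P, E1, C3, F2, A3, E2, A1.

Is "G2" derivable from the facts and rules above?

No

Forward chaining from the given facts derives: K, F, B, T, F1, A, G3, Q, N, X, B1, D2.
The only rule concluding G2 is R9, which needs M; that is never established.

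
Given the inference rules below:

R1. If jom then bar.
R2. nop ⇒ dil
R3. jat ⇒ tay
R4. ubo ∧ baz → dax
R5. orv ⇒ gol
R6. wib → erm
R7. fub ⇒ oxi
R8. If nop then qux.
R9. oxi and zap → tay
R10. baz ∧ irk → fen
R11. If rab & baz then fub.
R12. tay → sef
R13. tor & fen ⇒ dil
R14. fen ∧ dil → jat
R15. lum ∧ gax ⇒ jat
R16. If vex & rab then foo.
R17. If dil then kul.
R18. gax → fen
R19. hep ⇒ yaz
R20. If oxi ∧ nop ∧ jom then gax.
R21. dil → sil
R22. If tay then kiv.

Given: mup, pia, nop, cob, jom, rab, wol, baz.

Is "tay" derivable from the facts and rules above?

Yes

dil  (by R2: nop)
fub  (by R11: rab, baz)
oxi  (by R7: fub)
gax  (by R20: oxi, nop, jom)
fen  (by R18: gax)
jat  (by R14: fen, dil)
tay  (by R3: jat)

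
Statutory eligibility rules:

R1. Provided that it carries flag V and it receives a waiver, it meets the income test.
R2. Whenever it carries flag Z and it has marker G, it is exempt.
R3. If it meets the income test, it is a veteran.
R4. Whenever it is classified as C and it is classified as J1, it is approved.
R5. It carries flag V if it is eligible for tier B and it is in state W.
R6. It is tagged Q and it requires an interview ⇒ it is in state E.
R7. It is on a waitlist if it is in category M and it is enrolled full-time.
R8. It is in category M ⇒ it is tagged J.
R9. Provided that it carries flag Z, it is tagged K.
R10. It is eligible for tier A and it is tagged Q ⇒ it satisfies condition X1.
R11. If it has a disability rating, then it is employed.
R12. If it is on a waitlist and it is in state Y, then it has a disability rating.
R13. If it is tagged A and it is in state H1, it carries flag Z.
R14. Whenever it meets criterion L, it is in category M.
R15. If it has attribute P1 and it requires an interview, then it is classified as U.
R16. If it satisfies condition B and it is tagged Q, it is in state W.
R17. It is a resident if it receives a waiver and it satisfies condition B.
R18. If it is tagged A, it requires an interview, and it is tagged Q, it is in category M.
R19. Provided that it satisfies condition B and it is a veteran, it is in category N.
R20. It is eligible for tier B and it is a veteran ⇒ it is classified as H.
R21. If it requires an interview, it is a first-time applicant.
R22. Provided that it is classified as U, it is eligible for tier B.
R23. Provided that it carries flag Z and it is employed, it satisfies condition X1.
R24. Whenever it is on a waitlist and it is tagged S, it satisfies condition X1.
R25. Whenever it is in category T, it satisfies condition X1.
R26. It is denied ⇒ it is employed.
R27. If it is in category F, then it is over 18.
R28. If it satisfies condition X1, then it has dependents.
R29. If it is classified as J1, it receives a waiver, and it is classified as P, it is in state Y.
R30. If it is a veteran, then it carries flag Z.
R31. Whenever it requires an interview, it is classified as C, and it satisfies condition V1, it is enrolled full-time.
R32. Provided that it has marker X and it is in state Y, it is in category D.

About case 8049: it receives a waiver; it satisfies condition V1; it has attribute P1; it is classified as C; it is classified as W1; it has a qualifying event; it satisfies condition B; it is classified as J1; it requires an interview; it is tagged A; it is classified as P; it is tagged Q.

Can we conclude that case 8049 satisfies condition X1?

Yes

By R15 (it has attribute P1, it requires an interview): it is classified as U.
By R16 (it satisfies condition B, it is tagged Q): it is in state W.
By R18 (it is tagged A, it requires an interview, it is tagged Q): it is in category M.
By R22 (it is classified as U): it is eligible for tier B.
By R29 (it is classified as J1, it receives a waiver, it is classified as P): it is in state Y.
By R31 (it requires an interview, it is classified as C, it satisfies condition V1): it is enrolled full-time.
By R5 (it is eligible for tier B, it is in state W): it carries flag V.
By R7 (it is in category M, it is enrolled full-time): it is on a waitlist.
By R12 (it is on a waitlist, it is in state Y): it has a disability rating.
By R1 (it carries flag V, it receives a waiver): it meets the income test.
By R3 (it meets the income test): it is a veteran.
By R11 (it has a disability rating): it is employed.
By R30 (it is a veteran): it carries flag Z.
By R23 (it carries flag Z, it is employed): it satisfies condition X1.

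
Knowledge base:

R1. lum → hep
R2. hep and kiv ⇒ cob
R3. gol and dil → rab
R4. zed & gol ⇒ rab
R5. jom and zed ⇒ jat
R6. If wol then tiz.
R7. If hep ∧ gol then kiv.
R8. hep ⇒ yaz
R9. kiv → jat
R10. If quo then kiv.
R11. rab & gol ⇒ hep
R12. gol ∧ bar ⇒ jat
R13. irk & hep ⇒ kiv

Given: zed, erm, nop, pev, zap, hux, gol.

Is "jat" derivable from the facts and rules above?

rab  (by R4: zed, gol)
hep  (by R11: rab, gol)
kiv  (by R7: hep, gol)
jat  (by R9: kiv)

Yes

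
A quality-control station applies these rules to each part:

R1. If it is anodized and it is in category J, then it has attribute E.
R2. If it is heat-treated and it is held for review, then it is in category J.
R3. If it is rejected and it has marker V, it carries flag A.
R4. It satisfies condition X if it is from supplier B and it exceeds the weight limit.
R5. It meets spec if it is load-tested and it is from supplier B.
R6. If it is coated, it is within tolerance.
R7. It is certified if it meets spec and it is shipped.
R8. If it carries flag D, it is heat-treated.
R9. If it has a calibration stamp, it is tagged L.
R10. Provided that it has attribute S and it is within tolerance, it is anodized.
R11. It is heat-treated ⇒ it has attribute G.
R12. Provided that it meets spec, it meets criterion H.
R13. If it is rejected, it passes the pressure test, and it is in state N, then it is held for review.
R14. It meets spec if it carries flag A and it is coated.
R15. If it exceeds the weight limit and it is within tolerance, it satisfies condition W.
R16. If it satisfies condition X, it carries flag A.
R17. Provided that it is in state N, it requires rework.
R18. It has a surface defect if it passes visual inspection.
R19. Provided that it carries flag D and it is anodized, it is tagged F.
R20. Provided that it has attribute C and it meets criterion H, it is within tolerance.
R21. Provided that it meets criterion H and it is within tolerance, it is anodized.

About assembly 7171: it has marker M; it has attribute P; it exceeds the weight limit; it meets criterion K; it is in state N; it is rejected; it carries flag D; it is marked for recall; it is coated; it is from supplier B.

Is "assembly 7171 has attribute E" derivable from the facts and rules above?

No

Forward chaining from the given facts derives: satisfies condition X, is within tolerance, is heat-treated, has attribute G, satisfies condition W, carries flag A, requires rework, meets spec, meets criterion H, is anodized, is tagged F.
The only rule concluding "it has attribute E" is R1, which needs "it is in category J"; that is never established.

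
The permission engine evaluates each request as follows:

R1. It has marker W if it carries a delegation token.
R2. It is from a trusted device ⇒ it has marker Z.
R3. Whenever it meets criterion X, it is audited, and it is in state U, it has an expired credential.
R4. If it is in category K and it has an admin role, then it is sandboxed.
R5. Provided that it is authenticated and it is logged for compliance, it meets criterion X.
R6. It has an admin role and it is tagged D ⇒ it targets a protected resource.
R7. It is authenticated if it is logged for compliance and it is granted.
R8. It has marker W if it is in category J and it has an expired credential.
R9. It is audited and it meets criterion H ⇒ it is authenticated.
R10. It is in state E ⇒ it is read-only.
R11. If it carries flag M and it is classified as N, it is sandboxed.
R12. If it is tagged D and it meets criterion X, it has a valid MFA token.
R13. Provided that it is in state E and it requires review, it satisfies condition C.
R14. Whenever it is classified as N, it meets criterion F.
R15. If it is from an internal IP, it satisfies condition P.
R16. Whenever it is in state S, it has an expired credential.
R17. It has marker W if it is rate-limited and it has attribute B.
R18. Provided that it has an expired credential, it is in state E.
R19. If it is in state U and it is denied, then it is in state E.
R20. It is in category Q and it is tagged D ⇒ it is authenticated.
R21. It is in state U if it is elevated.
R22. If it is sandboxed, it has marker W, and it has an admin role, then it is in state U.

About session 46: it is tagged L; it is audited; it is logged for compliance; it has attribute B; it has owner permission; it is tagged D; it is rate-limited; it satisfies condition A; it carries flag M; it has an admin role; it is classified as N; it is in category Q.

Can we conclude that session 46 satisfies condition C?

Forward chaining from the given facts derives: targets a protected resource, is sandboxed, meets criterion F, has marker W, is authenticated, is in state U, meets criterion X, has a valid MFA token, has an expired credential, is in state E, is read-only.
The only rule concluding "it satisfies condition C" is R13, which needs "it requires review"; that is never established.

No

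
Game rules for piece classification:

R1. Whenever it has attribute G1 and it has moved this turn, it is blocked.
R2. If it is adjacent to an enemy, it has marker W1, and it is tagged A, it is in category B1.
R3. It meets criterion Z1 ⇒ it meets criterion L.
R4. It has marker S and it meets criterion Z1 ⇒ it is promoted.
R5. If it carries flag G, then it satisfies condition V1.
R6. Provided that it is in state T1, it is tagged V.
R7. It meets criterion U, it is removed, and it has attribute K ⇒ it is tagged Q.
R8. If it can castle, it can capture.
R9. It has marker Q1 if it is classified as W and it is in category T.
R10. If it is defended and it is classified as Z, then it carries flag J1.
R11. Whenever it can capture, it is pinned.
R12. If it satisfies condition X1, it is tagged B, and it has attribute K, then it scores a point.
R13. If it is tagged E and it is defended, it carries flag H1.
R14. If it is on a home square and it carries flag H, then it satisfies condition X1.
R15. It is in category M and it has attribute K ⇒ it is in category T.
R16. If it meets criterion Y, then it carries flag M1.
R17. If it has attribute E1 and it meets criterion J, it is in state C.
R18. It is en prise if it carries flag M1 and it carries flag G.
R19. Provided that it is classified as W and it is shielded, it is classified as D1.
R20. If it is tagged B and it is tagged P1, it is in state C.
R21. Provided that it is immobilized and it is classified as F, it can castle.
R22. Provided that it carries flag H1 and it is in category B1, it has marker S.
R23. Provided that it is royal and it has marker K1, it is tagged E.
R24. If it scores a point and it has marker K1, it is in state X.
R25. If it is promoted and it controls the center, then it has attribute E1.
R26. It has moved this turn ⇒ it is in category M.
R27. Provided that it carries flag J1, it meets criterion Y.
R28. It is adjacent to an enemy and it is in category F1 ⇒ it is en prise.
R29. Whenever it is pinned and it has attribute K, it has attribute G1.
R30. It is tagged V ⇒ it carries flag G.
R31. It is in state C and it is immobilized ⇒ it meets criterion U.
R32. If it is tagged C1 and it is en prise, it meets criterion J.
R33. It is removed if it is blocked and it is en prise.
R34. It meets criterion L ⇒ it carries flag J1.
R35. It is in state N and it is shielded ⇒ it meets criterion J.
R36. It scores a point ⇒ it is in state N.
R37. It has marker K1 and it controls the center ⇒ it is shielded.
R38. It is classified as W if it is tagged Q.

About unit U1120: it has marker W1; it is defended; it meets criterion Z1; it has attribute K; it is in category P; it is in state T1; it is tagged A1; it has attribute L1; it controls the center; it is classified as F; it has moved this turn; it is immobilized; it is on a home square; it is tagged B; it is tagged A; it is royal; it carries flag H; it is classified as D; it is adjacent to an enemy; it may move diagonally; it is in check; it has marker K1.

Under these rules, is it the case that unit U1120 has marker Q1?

By R2 (it is adjacent to an enemy, it has marker W1, it is tagged A): it is in category B1.
By R3 (it meets criterion Z1): it meets criterion L.
By R6 (it is in state T1): it is tagged V.
By R14 (it is on a home square, it carries flag H): it satisfies condition X1.
By R21 (it is immobilized, it is classified as F): it can castle.
By R23 (it is royal, it has marker K1): it is tagged E.
By R26 (it has moved this turn): it is in category M.
By R30 (it is tagged V): it carries flag G.
By R34 (it meets criterion L): it carries flag J1.
By R37 (it has marker K1, it controls the center): it is shielded.
By R8 (it can castle): it can capture.
By R11 (it can capture): it is pinned.
By R12 (it satisfies condition X1, it is tagged B, it has attribute K): it scores a point.
By R13 (it is tagged E, it is defended): it carries flag H1.
By R15 (it is in category M, it has attribute K): it is in category T.
By R22 (it carries flag H1, it is in category B1): it has marker S.
By R27 (it carries flag J1): it meets criterion Y.
By R29 (it is pinned, it has attribute K): it has attribute G1.
By R36 (it scores a point): it is in state N.
By R1 (it has attribute G1, it has moved this turn): it is blocked.
By R4 (it has marker S, it meets criterion Z1): it is promoted.
By R16 (it meets criterion Y): it carries flag M1.
By R18 (it carries flag M1, it carries flag G): it is en prise.
By R25 (it is promoted, it controls the center): it has attribute E1.
By R33 (it is blocked, it is en prise): it is removed.
By R35 (it is in state N, it is shielded): it meets criterion J.
By R17 (it has attribute E1, it meets criterion J): it is in state C.
By R31 (it is in state C, it is immobilized): it meets criterion U.
By R7 (it meets criterion U, it is removed, it has attribute K): it is tagged Q.
By R38 (it is tagged Q): it is classified as W.
By R9 (it is classified as W, it is in category T): it has marker Q1.

Yes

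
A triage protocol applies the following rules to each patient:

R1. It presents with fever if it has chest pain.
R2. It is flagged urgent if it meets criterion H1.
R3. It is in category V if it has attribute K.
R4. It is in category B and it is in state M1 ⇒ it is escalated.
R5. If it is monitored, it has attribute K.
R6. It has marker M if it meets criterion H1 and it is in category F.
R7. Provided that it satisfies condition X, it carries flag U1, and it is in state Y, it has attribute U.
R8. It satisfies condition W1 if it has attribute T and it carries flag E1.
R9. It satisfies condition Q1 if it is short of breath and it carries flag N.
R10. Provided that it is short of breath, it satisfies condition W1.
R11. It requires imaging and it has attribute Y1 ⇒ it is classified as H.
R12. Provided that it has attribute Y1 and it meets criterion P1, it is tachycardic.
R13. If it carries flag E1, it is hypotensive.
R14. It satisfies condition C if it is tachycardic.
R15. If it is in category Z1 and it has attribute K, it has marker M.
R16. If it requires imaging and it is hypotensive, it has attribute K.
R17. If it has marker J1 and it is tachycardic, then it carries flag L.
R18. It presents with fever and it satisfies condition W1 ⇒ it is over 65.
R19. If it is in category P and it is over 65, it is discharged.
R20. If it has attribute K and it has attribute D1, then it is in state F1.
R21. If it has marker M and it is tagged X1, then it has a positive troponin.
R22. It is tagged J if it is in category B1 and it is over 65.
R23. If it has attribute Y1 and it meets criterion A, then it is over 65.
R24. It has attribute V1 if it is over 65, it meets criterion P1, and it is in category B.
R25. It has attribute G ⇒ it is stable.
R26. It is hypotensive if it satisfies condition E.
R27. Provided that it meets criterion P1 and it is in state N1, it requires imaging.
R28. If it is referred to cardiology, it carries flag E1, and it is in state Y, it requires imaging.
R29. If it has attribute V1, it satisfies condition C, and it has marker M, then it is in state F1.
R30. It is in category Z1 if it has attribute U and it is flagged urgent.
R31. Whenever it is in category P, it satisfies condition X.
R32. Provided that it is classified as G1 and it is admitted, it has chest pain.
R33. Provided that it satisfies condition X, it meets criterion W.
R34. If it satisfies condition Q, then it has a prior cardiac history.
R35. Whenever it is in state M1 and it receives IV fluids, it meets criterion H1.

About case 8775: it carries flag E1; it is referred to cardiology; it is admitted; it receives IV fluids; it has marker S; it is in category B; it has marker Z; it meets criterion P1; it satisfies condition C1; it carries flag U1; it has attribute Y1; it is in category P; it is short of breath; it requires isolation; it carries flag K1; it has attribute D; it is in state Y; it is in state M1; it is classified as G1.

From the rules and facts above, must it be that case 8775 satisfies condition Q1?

Forward chaining from the given facts derives: is escalated, satisfies condition W1, is tachycardic, is hypotensive, satisfies condition C, requires imaging, satisfies condition X, has chest pain, meets criterion W, meets criterion H1, presents with fever, is flagged urgent, has attribute U, is classified as H, has attribute K, is over 65, is discharged, has attribute V1, is in category Z1, is in category V, has marker M, is in state F1.
The only rule concluding "it satisfies condition Q1" is R9, which needs "it carries flag N"; that is never established.

No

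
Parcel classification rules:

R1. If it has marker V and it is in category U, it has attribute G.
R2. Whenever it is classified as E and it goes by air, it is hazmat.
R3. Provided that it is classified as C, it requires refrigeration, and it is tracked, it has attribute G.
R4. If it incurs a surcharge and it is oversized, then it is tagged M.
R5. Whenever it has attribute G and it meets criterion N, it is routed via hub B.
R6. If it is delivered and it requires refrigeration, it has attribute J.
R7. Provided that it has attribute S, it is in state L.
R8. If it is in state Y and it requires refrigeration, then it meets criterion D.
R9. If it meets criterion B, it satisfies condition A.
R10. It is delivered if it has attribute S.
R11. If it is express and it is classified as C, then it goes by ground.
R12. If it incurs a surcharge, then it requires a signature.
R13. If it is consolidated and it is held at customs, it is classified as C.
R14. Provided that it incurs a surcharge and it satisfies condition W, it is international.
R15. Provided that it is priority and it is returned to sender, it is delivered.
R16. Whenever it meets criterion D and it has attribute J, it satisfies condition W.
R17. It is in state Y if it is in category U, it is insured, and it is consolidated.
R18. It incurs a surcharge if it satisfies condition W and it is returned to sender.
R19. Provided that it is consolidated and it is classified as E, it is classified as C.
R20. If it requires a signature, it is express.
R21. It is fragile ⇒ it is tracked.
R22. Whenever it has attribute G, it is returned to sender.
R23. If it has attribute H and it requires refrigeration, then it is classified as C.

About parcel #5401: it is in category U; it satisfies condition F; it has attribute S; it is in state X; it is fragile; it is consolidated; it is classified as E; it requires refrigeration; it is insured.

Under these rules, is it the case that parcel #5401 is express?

Yes

By R10 (it has attribute S): it is delivered.
By R17 (it is in category U, it is insured, it is consolidated): it is in state Y.
By R19 (it is consolidated, it is classified as E): it is classified as C.
By R21 (it is fragile): it is tracked.
By R3 (it is classified as C, it requires refrigeration, it is tracked): it has attribute G.
By R6 (it is delivered, it requires refrigeration): it has attribute J.
By R8 (it is in state Y, it requires refrigeration): it meets criterion D.
By R16 (it meets criterion D, it has attribute J): it satisfies condition W.
By R22 (it has attribute G): it is returned to sender.
By R18 (it satisfies condition W, it is returned to sender): it incurs a surcharge.
By R12 (it incurs a surcharge): it requires a signature.
By R20 (it requires a signature): it is express.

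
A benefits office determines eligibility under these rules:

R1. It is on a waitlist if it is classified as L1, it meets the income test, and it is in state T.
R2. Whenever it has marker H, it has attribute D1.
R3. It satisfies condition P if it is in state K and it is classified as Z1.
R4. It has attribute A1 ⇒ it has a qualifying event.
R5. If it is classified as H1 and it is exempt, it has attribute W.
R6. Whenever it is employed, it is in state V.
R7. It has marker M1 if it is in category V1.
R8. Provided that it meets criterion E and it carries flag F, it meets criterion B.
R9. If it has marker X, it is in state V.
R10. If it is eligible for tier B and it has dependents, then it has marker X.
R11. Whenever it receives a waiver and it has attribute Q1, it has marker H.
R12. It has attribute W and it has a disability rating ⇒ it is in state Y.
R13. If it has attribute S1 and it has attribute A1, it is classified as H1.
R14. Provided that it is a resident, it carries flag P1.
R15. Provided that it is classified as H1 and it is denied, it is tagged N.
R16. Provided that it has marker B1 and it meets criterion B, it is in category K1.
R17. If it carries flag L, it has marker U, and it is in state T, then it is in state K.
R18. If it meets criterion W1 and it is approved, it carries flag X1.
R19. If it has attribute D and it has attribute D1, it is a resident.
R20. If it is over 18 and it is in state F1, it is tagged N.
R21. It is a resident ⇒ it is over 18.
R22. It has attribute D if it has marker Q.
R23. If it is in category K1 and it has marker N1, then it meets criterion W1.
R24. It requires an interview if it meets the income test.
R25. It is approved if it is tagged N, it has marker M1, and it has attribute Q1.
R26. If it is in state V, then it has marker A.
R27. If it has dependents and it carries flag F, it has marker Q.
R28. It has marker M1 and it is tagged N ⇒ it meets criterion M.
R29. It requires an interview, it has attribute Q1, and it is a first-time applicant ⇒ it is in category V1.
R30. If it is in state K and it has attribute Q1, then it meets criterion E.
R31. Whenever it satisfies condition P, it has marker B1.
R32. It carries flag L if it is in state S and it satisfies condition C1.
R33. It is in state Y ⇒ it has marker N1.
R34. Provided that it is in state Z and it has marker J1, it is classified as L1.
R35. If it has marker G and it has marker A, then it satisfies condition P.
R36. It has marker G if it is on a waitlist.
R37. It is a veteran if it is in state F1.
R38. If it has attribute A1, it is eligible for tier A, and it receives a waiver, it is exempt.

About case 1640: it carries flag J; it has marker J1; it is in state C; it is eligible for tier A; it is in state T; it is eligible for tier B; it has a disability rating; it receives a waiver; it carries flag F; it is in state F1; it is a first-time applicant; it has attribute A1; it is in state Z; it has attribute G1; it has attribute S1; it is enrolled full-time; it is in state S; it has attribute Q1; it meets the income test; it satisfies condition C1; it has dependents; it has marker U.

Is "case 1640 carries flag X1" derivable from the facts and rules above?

By R10 (it is eligible for tier B, it has dependents): it has marker X.
By R11 (it receives a waiver, it has attribute Q1): it has marker H.
By R13 (it has attribute S1, it has attribute A1): it is classified as H1.
By R24 (it meets the income test): it requires an interview.
By R27 (it has dependents, it carries flag F): it has marker Q.
By R29 (it requires an interview, it has attribute Q1, it is a first-time applicant): it is in category V1.
By R32 (it is in state S, it satisfies condition C1): it carries flag L.
By R34 (it is in state Z, it has marker J1): it is classified as L1.
By R38 (it has attribute A1, it is eligible for tier A, it receives a waiver): it is exempt.
By R1 (it is classified as L1, it meets the income test, it is in state T): it is on a waitlist.
By R2 (it has marker H): it has attribute D1.
By R5 (it is classified as H1, it is exempt): it has attribute W.
By R7 (it is in category V1): it has marker M1.
By R9 (it has marker X): it is in state V.
By R12 (it has attribute W, it has a disability rating): it is in state Y.
By R17 (it carries flag L, it has marker U, it is in state T): it is in state K.
By R22 (it has marker Q): it has attribute D.
By R26 (it is in state V): it has marker A.
By R30 (it is in state K, it has attribute Q1): it meets criterion E.
By R33 (it is in state Y): it has marker N1.
By R36 (it is on a waitlist): it has marker G.
By R8 (it meets criterion E, it carries flag F): it meets criterion B.
By R19 (it has attribute D, it has attribute D1): it is a resident.
By R21 (it is a resident): it is over 18.
By R35 (it has marker G, it has marker A): it satisfies condition P.
By R20 (it is over 18, it is in state F1): it is tagged N.
By R25 (it is tagged N, it has marker M1, it has attribute Q1): it is approved.
By R31 (it satisfies condition P): it has marker B1.
By R16 (it has marker B1, it meets criterion B): it is in category K1.
By R23 (it is in category K1, it has marker N1): it meets criterion W1.
By R18 (it meets criterion W1, it is approved): it carries flag X1.

Yes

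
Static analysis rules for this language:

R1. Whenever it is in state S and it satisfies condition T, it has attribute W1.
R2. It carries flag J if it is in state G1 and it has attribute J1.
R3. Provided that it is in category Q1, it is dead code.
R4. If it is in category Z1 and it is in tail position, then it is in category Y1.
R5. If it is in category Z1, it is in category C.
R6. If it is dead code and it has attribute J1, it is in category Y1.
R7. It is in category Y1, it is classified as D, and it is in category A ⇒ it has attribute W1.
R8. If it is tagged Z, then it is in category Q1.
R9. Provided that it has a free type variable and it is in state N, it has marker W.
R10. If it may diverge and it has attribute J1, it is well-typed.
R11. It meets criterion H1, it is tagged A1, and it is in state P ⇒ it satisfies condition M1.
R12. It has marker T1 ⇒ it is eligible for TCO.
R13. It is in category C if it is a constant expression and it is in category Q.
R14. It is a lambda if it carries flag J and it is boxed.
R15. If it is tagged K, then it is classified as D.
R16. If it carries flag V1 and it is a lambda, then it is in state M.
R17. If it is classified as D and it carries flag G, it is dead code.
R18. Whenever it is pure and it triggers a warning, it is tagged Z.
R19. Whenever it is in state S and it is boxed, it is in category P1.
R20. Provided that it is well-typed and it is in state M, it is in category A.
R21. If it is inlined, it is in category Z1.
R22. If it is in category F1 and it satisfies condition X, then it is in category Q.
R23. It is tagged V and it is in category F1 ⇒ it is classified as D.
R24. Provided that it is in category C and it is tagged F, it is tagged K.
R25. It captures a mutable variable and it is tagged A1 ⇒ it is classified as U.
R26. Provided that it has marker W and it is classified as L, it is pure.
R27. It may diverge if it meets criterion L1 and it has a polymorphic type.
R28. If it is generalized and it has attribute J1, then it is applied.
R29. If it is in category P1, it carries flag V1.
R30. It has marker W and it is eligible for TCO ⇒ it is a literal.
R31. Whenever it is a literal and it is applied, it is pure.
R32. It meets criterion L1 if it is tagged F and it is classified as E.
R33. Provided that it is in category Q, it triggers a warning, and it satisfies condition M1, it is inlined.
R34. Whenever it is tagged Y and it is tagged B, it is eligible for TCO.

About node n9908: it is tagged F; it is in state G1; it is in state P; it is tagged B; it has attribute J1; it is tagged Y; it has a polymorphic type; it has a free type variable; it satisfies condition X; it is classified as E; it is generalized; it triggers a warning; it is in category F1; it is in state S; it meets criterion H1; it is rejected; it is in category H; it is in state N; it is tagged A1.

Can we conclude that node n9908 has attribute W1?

No

Forward chaining from the given facts derives: carries flag J, has marker W, satisfies condition M1, is in category Q, is applied, meets criterion L1, is inlined, is eligible for TCO, is in category Z1, may diverge, is a literal, is pure, is in category C, is well-typed, is tagged Z, is tagged K, is in category Q1, is classified as D, is dead code, is in category Y1.
Rules concluding "it has attribute W1": R1 needs "it satisfies condition T"; R7 needs "it is in category A" — none of these are established.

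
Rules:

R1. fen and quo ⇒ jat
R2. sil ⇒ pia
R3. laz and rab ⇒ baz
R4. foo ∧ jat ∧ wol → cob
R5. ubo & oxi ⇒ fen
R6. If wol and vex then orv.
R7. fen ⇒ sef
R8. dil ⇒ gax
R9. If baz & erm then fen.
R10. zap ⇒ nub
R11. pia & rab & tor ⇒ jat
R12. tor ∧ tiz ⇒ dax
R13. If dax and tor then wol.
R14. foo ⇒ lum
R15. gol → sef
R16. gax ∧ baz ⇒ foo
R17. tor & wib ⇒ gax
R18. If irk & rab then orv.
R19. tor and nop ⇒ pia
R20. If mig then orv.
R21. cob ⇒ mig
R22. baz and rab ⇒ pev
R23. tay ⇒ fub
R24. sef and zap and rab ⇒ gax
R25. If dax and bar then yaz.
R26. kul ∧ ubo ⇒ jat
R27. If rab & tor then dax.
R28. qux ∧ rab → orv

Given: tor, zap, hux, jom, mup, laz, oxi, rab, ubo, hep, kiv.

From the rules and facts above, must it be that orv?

Forward chaining from the given facts derives: baz, fen, sef, nub, pev, gax, dax, wol, foo, lum.
Rules concluding orv: R6 needs vex; R18 needs irk; R20 needs mig; R28 needs qux — none of these are established.

No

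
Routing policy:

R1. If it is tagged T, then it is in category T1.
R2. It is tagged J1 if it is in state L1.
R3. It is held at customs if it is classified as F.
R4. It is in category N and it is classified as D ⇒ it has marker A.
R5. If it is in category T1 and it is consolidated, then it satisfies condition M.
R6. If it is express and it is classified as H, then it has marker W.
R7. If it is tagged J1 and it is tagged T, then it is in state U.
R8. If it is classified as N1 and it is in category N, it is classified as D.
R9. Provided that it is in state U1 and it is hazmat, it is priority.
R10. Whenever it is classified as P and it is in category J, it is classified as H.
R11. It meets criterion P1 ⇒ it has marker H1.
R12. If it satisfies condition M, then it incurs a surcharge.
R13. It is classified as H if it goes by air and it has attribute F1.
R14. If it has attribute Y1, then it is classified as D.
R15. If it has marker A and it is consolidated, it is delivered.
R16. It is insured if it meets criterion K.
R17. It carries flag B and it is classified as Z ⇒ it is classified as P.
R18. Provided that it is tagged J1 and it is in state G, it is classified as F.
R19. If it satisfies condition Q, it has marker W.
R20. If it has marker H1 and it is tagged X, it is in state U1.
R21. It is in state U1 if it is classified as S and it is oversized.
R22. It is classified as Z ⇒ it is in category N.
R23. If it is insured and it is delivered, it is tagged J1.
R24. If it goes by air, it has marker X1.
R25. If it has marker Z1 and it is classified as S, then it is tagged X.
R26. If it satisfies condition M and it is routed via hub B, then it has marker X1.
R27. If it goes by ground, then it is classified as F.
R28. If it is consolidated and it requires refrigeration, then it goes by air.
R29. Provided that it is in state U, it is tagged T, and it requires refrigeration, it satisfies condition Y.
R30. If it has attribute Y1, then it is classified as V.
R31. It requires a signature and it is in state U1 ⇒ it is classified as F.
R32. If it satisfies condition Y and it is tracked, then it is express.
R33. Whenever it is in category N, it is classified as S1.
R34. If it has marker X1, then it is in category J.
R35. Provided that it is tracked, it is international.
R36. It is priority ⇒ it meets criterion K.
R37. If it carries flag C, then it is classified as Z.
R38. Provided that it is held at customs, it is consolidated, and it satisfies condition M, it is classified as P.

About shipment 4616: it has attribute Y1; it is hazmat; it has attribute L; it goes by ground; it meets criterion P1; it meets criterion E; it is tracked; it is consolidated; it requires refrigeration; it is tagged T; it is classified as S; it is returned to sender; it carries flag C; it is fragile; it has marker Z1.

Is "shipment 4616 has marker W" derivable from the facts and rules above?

Yes

By R1 (it is tagged T): it is in category T1.
By R5 (it is in category T1, it is consolidated): it satisfies condition M.
By R11 (it meets criterion P1): it has marker H1.
By R14 (it has attribute Y1): it is classified as D.
By R25 (it has marker Z1, it is classified as S): it is tagged X.
By R27 (it goes by ground): it is classified as F.
By R28 (it is consolidated, it requires refrigeration): it goes by air.
By R37 (it carries flag C): it is classified as Z.
By R3 (it is classified as F): it is held at customs.
By R20 (it has marker H1, it is tagged X): it is in state U1.
By R22 (it is classified as Z): it is in category N.
By R24 (it goes by air): it has marker X1.
By R34 (it has marker X1): it is in category J.
By R38 (it is held at customs, it is consolidated, it satisfies condition M): it is classified as P.
By R4 (it is in category N, it is classified as D): it has marker A.
By R9 (it is in state U1, it is hazmat): it is priority.
By R10 (it is classified as P, it is in category J): it is classified as H.
By R15 (it has marker A, it is consolidated): it is delivered.
By R36 (it is priority): it meets criterion K.
By R16 (it meets criterion K): it is insured.
By R23 (it is insured, it is delivered): it is tagged J1.
By R7 (it is tagged J1, it is tagged T): it is in state U.
By R29 (it is in state U, it is tagged T, it requires refrigeration): it satisfies condition Y.
By R32 (it satisfies condition Y, it is tracked): it is express.
By R6 (it is express, it is classified as H): it has marker W.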